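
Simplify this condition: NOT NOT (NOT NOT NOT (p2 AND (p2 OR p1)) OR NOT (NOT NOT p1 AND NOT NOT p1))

NOT p2 OR NOT p1

NOT NOT (NOT NOT NOT (p2 AND (p2 OR p1)) OR NOT (NOT NOT p1 AND NOT NOT p1))
= NOT NOT (NOT NOT NOT (p2 AND (p2 OR p1)) OR NOT NOT NOT p1)
= NOT NOT (NOT NOT NOT p2 OR NOT NOT NOT p1)
= NOT (NOT NOT p2 AND NOT NOT p1)
= NOT p2 OR NOT p1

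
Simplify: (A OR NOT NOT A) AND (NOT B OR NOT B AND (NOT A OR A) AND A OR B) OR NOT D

A OR NOT D

(A OR NOT NOT A) AND (NOT B OR NOT B AND (NOT A OR A) AND A OR B) OR NOT D
= (A OR NOT NOT A) AND (NOT B OR NOT B AND A OR B) OR NOT D
= (A OR NOT NOT A) AND (NOT B OR B) OR NOT D
= (A OR A) AND (NOT B OR B) OR NOT D
= A OR A OR NOT D
= A OR NOT D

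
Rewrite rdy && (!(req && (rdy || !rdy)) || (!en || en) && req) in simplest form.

rdy

rdy && (!(req && (rdy || !rdy)) || (!en || en) && req)
= rdy && (!req || (!en || en) && req)   — complement / identity
= rdy && (!req || req)   — complement / identity
= rdy   — complement / identity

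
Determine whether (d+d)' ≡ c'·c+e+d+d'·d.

No

E1: (d+d)'
    = d'   — idempotence
E2: c'·c+e+d+d'·d
    = c'·c+e+d   — complement / identity
    = e+d   — complement / identity
These differ: at c=0, d=1, e=1, E1 = 0 but E2 = 1.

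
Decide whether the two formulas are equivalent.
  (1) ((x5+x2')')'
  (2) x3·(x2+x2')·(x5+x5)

No

E1: ((x5+x2')')'
    = x5+x2'   [double negation]
E2: x3·(x2+x2')·(x5+x5)
    = x3·(x2+x2')·x5   [idempotence]
    = x3·x5   [complement / identity]
These differ: at x2=0, x3=0, x5=0, E1 = 1 but E2 = 0.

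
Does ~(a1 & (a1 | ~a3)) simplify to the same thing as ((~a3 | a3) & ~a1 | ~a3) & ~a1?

E1: ~(a1 & (a1 | ~a3))
    = ~a1   [absorption]
E2: ((~a3 | a3) & ~a1 | ~a3) & ~a1
    = (~a1 | ~a3) & ~a1   [complement / identity]
    = ~a1   [absorption]
Both reduce to ~a1, so they are equivalent.

Yes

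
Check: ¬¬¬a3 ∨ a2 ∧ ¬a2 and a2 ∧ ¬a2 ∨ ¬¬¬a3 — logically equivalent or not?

E1: ¬¬¬a3 ∨ a2 ∧ ¬a2
    = ¬a3 ∨ a2 ∧ ¬a2   (double negation)
    = ¬a3   (complement / identity)
E2: a2 ∧ ¬a2 ∨ ¬¬¬a3
    = ¬¬¬a3   (complement / identity)
    = ¬a3   (double negation)
Both reduce to ¬a3, so they are equivalent.

Yes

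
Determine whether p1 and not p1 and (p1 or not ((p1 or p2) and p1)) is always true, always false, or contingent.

always false

p1 and not p1 and (p1 or not ((p1 or p2) and p1))
= p1 and not p1 and (p1 or not p1)   (absorption)
= p1 and not p1   (complement / identity)
= False   (complement)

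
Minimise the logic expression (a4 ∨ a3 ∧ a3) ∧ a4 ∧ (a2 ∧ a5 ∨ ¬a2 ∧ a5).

(a4 ∨ a3 ∧ a3) ∧ a4 ∧ (a2 ∧ a5 ∨ ¬a2 ∧ a5)
= (a4 ∨ a3 ∧ a3) ∧ a4 ∧ a5   (distribution)
= (a4 ∨ a3) ∧ a4 ∧ a5   (idempotence)
= a4 ∧ a5   (absorption)

a4 ∧ a5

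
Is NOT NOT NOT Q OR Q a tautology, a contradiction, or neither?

NOT NOT NOT Q OR Q
= NOT Q OR Q   (double negation)
= TRUE   (complement)

tautology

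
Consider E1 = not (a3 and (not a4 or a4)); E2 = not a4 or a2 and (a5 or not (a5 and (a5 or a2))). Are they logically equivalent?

No

E1: not (a3 and (not a4 or a4))
    = not a3   [complement / identity]
E2: not a4 or a2 and (a5 or not (a5 and (a5 or a2)))
    = not a4 or a2 and (a5 or not a5)   [absorption]
    = not a4 or a2   [complement / identity]
These differ: at a2=0, a3=1, a4=0, a5=1, E1 = 0 but E2 = 1.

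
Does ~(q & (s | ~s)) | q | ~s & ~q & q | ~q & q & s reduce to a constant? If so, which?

yes, True

~(q & (s | ~s)) | q | ~s & ~q & q | ~q & q & s
= ~(q & (s | ~s)) | q | ~q & q   (distribution)
= ~(q & (s | ~s)) | q   (complement / identity)
= ~q | q   (complement / identity)
= 1   (complement)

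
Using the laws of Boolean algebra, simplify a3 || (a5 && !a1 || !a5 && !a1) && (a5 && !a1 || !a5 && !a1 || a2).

a3 || !a1

a3 || (a5 && !a1 || !a5 && !a1) && (a5 && !a1 || !a5 && !a1 || a2)
= a3 || a5 && !a1 || !a5 && !a1
= a3 || !a1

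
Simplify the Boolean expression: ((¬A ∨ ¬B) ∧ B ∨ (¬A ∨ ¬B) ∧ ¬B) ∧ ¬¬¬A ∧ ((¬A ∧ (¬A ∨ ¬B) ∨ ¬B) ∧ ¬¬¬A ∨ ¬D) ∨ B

¬A ∨ B

((¬A ∨ ¬B) ∧ B ∨ (¬A ∨ ¬B) ∧ ¬B) ∧ ¬¬¬A ∧ ((¬A ∧ (¬A ∨ ¬B) ∨ ¬B) ∧ ¬¬¬A ∨ ¬D) ∨ B
= ((¬A ∨ ¬B) ∧ B ∨ (¬A ∨ ¬B) ∧ ¬B) ∧ ¬¬¬A ∧ ((¬A ∨ ¬B) ∧ ¬¬¬A ∨ ¬D) ∨ B   — absorption
= (¬A ∨ ¬B) ∧ ¬¬¬A ∧ ((¬A ∨ ¬B) ∧ ¬¬¬A ∨ ¬D) ∨ B   — distribution
= (¬A ∨ ¬B) ∧ ¬¬¬A ∨ B   — absorption
= (¬A ∨ ¬B) ∧ ¬A ∨ B   — double negation
= ¬A ∨ B   — absorption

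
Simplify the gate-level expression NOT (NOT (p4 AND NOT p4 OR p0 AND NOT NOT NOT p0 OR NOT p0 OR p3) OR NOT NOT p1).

(NOT p0 OR p3) AND NOT p1

NOT (NOT (p4 AND NOT p4 OR p0 AND NOT NOT NOT p0 OR NOT p0 OR p3) OR NOT NOT p1)
= (p4 AND NOT p4 OR p0 AND NOT NOT NOT p0 OR NOT p0 OR p3) AND NOT p1   — De Morgan
= (p4 AND NOT p4 OR p0 AND NOT p0 OR NOT p0 OR p3) AND NOT p1   — double negation
= (p0 AND NOT p0 OR NOT p0 OR p3) AND NOT p1   — complement / identity
= (NOT p0 OR p3) AND NOT p1   — complement / identity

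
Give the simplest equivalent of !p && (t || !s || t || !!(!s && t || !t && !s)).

!p && (t || !s)

!p && (t || !s || t || !!(!s && t || !t && !s))
= !p && (t || !s || t || !!!s)   — distribution
= !p && (t || !s || t || !s)   — double negation
= !p && (t || !s)   — idempotence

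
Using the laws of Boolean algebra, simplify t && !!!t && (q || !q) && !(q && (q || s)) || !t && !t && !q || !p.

!t && !q || !p

t && !!!t && (q || !q) && !(q && (q || s)) || !t && !t && !q || !p
= t && !t && (q || !q) && !(q && (q || s)) || !t && !t && !q || !p
= t && !t && !(q && (q || s)) || !t && !t && !q || !p
= t && !t && !q || !t && !t && !q || !p
= !t && !q || !p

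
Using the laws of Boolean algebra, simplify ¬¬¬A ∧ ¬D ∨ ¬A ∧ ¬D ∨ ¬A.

¬A

¬¬¬A ∧ ¬D ∨ ¬A ∧ ¬D ∨ ¬A
= ¬A ∧ ¬D ∨ ¬A ∧ ¬D ∨ ¬A   (double negation)
= ¬A ∧ ¬D ∨ ¬A   (idempotence)
= ¬A   (absorption)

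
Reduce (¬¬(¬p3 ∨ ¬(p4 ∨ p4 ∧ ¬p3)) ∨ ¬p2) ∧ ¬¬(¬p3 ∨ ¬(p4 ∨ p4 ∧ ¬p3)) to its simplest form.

¬p3 ∨ ¬p4

(¬¬(¬p3 ∨ ¬(p4 ∨ p4 ∧ ¬p3)) ∨ ¬p2) ∧ ¬¬(¬p3 ∨ ¬(p4 ∨ p4 ∧ ¬p3))
= ¬¬(¬p3 ∨ ¬(p4 ∨ p4 ∧ ¬p3))   [absorption]
= ¬p3 ∨ ¬(p4 ∨ p4 ∧ ¬p3)   [double negation]
= ¬p3 ∨ ¬p4   [absorption]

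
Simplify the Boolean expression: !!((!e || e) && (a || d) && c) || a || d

!!((!e || e) && (a || d) && c) || a || d
= (!e || e) && (a || d) && c || a || d   — double negation
= (a || d) && c || a || d   — complement / identity
= a || d   — absorption

a || d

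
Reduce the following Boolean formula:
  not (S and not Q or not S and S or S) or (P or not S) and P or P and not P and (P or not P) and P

not S or P

not (S and not Q or not S and S or S) or (P or not S) and P or P and not P and (P or not P) and P
= not (S and not Q or not S and S or S) or (P or not S) and P or P and not P and P   (complement / identity)
= not (S and not Q or not S and S or S) or P and (P or not S or P and not P)   (distribution)
= not (S and not Q or not S and S or S) or P and (P or not S)   (complement / identity)
= not (S and not Q or not S and S or S) or P   (absorption)
= not (S and not Q or S) or P   (complement / identity)
= not S or P   (absorption)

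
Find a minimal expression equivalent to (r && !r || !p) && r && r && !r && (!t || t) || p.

(r && !r || !p) && r && r && !r && (!t || t) || p
= (r && !r || !p) && r && !r && (!t || t) || p   (idempotence)
= (r && !r || !p) && r && !r || p   (complement / identity)
= r && !r || p   (absorption)
= p   (complement / identity)

p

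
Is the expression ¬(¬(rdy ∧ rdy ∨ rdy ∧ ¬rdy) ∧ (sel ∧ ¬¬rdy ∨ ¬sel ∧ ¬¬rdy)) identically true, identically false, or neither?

¬(¬(rdy ∧ rdy ∨ rdy ∧ ¬rdy) ∧ (sel ∧ ¬¬rdy ∨ ¬sel ∧ ¬¬rdy))
= ¬(¬(rdy ∧ rdy ∨ rdy ∧ ¬rdy) ∧ ¬¬rdy)
= rdy ∧ rdy ∨ rdy ∧ ¬rdy ∨ ¬rdy
= rdy ∨ ¬rdy
= True

identically true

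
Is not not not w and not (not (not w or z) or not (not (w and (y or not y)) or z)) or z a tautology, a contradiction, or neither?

not not not w and not (not (not w or z) or not (not (w and (y or not y)) or z)) or z
= not not not w and not (not (not w or z) or not (not w or z)) or z   (complement / identity)
= not not not w and not not (not w or z) or z   (idempotence)
= not not not w and (not w or z) or z   (double negation)
= not w and (not w or z) or z   (double negation)
= not w or z   (absorption)
This depends on w, z, so it is not a constant.

neither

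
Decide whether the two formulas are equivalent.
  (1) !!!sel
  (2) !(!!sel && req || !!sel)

E1: !!!sel
    = !sel
E2: !(!!sel && req || !!sel)
    = !!!sel
    = !sel
Both reduce to !sel, so they are equivalent.

Yes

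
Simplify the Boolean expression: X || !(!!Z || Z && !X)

X || !(!!Z || Z && !X)
= X || !(Z || Z && !X)
= X || !Z

X || !Z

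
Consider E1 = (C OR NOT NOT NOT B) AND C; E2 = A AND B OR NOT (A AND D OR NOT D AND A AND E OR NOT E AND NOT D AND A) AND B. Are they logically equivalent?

E1: (C OR NOT NOT NOT B) AND C
    = (C OR NOT B) AND C
    = C
E2: A AND B OR NOT (A AND D OR NOT D AND A AND E OR NOT E AND NOT D AND A) AND B
    = A AND B OR NOT (A AND D OR NOT D AND A) AND B
    = A AND B OR NOT A AND B
    = B
These differ: at A=1, B=0, C=1, D=1, E=0, E1 = 1 but E2 = 0.

No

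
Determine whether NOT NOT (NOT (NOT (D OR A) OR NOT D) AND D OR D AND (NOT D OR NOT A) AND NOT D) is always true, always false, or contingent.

contingent

NOT NOT (NOT (NOT (D OR A) OR NOT D) AND D OR D AND (NOT D OR NOT A) AND NOT D)
= NOT NOT ((D OR A) AND D AND D OR D AND (NOT D OR NOT A) AND NOT D)   (De Morgan)
= NOT NOT ((D OR A) AND D AND D OR D AND NOT D)   (absorption)
= (D OR A) AND D AND D OR D AND NOT D   (double negation)
= D AND D OR D AND NOT D   (absorption)
= D   (distribution)
This depends on D, so it is not a constant.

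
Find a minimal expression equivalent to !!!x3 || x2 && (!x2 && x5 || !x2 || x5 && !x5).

!x3

!!!x3 || x2 && (!x2 && x5 || !x2 || x5 && !x5)
= !!!x3 || x2 && (!x2 && x5 || !x2)
= !x3 || x2 && (!x2 && x5 || !x2)
= !x3 || x2 && !x2
= !x3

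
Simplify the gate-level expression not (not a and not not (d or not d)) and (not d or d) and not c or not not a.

not (not a and not not (d or not d)) and (not d or d) and not c or not not a
= not (not a and not not (d or not d)) and not c or not not a   — complement / identity
= not (not a and (d or not d)) and not c or not not a   — double negation
= not not a and not c or not not a   — complement / identity
= not not a   — absorption
= a   — double negation

a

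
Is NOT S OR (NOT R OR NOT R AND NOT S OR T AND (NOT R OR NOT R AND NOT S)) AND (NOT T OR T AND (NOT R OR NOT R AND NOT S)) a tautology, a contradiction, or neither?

NOT S OR (NOT R OR NOT R AND NOT S OR T AND (NOT R OR NOT R AND NOT S)) AND (NOT T OR T AND (NOT R OR NOT R AND NOT S))
= NOT S OR T AND (NOT R OR NOT R AND NOT S) OR (NOT R OR NOT R AND NOT S) AND NOT T   — distribution
= NOT S OR NOT R OR NOT R AND NOT S   — distribution
= NOT S OR NOT R   — absorption
This depends on R, S, so it is not a constant.

neither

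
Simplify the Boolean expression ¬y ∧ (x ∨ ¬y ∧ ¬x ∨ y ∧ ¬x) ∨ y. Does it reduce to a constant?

True

¬y ∧ (x ∨ ¬y ∧ ¬x ∨ y ∧ ¬x) ∨ y
= ¬y ∧ (x ∨ ¬x) ∨ y   [distribution]
= ¬y ∨ y   [complement / identity]
= True   [complement]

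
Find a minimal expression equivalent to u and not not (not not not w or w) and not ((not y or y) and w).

u and not w

u and not not (not not not w or w) and not ((not y or y) and w)
= u and (not not not w or w) and not ((not y or y) and w)   (double negation)
= u and (not not not w or w) and not w   (complement / identity)
= u and (not w or w) and not w   (double negation)
= u and not w   (complement / identity)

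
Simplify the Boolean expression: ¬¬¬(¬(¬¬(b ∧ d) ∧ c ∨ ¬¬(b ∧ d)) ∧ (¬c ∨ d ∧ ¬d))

¬¬¬(¬(¬¬(b ∧ d) ∧ c ∨ ¬¬(b ∧ d)) ∧ (¬c ∨ d ∧ ¬d))
= ¬¬¬(¬¬¬(b ∧ d) ∧ (¬c ∨ d ∧ ¬d))   [absorption]
= ¬(¬¬¬(b ∧ d) ∧ (¬c ∨ d ∧ ¬d))   [double negation]
= ¬(¬¬¬(b ∧ d) ∧ ¬c)   [complement / identity]
= ¬(¬(b ∧ d) ∧ ¬c)   [double negation]
= b ∧ d ∨ c   [De Morgan]

b ∧ d ∨ c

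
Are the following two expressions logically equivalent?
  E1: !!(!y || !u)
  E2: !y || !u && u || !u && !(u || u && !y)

Yes

E1: !!(!y || !u)
    = !y || !u   (double negation)
E2: !y || !u && u || !u && !(u || u && !y)
    = !y || !u && u || !u && !u   (absorption)
    = !y || !u   (distribution)
Both reduce to !y || !u, so they are equivalent.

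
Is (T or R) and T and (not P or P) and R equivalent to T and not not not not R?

Yes

E1: (T or R) and T and (not P or P) and R
    = (T or R) and T and R   — complement / identity
    = T and R   — absorption
E2: T and not not not not R
    = T and not not R   — double negation
    = T and R   — double negation
Both reduce to T and R, so they are equivalent.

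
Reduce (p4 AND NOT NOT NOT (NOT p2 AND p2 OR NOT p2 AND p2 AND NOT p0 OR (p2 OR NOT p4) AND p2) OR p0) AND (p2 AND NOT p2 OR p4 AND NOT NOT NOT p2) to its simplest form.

p4 AND NOT p2

(p4 AND NOT NOT NOT (NOT p2 AND p2 OR NOT p2 AND p2 AND NOT p0 OR (p2 OR NOT p4) AND p2) OR p0) AND (p2 AND NOT p2 OR p4 AND NOT NOT NOT p2)
= (p4 AND NOT NOT NOT (NOT p2 AND p2 OR NOT p2 AND p2 AND NOT p0 OR p2) OR p0) AND (p2 AND NOT p2 OR p4 AND NOT NOT NOT p2)   — absorption
= (p4 AND NOT NOT NOT (NOT p2 AND p2 OR p2) OR p0) AND (p2 AND NOT p2 OR p4 AND NOT NOT NOT p2)   — absorption
= (p4 AND NOT NOT NOT (NOT p2 AND p2 OR p2) OR p0) AND p4 AND NOT NOT NOT p2   — complement / identity
= (p4 AND NOT NOT NOT p2 OR p0) AND p4 AND NOT NOT NOT p2   — complement / identity
= p4 AND NOT NOT NOT p2   — absorption
= p4 AND NOT p2   — double negation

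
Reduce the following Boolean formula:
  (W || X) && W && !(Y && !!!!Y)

(W || X) && W && !(Y && !!!!Y)
= W && !(Y && !!!!Y)
= W && !(Y && !!Y)
= W && !(Y && Y)
= W && !Y

W && !Y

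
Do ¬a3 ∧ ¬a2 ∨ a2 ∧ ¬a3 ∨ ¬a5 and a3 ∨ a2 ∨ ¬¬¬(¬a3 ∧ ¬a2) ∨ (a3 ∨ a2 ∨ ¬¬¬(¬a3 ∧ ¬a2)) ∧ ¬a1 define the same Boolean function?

No

E1: ¬a3 ∧ ¬a2 ∨ a2 ∧ ¬a3 ∨ ¬a5
    = ¬a3 ∨ ¬a5   — distribution
E2: a3 ∨ a2 ∨ ¬¬¬(¬a3 ∧ ¬a2) ∨ (a3 ∨ a2 ∨ ¬¬¬(¬a3 ∧ ¬a2)) ∧ ¬a1
    = a3 ∨ a2 ∨ ¬¬¬(¬a3 ∧ ¬a2)   — absorption
    = a3 ∨ a2 ∨ ¬(¬a3 ∧ ¬a2)   — double negation
    = a3 ∨ a2 ∨ a3 ∨ a2   — De Morgan
    = a3 ∨ a2   — idempotence
These differ: at a1=1, a2=0, a3=1, a5=1, E1 = 0 but E2 = 1.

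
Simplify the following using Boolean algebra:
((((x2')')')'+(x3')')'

((((x2')')')'+(x3')')'
= ((x2')')'·x3'
= x2'·x3'

x2'·x3'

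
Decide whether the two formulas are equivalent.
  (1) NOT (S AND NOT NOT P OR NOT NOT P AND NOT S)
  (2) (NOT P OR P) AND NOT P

E1: NOT (S AND NOT NOT P OR NOT NOT P AND NOT S)
    = NOT NOT NOT P   — distribution
    = NOT P   — double negation
E2: (NOT P OR P) AND NOT P
    = NOT P   — complement / identity
Both reduce to NOT P, so they are equivalent.

Yes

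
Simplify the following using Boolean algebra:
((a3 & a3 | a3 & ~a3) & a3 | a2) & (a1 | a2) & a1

(a3 | a2) & a1

((a3 & a3 | a3 & ~a3) & a3 | a2) & (a1 | a2) & a1
= (a3 & a3 | a2) & (a1 | a2) & a1   (distribution)
= (a3 & a3 | a2) & a1   (absorption)
= (a3 | a2) & a1   (idempotence)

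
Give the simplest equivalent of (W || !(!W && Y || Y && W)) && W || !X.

W || !X

(W || !(!W && Y || Y && W)) && W || !X
= (W || !Y) && W || !X   [distribution]
= W || !X   [absorption]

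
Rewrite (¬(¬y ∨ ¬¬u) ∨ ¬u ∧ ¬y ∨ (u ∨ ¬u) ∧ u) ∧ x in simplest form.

x

(¬(¬y ∨ ¬¬u) ∨ ¬u ∧ ¬y ∨ (u ∨ ¬u) ∧ u) ∧ x
= (y ∧ ¬u ∨ ¬u ∧ ¬y ∨ (u ∨ ¬u) ∧ u) ∧ x   — De Morgan
= (¬u ∨ (u ∨ ¬u) ∧ u) ∧ x   — distribution
= (¬u ∨ u) ∧ x   — complement / identity
= x   — complement / identity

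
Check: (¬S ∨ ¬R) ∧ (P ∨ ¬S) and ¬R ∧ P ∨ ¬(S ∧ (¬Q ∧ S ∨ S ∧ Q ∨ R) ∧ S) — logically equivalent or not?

Yes

E1: (¬S ∨ ¬R) ∧ (P ∨ ¬S)
    = ¬R ∧ P ∨ ¬S
E2: ¬R ∧ P ∨ ¬(S ∧ (¬Q ∧ S ∨ S ∧ Q ∨ R) ∧ S)
    = ¬R ∧ P ∨ ¬(S ∧ (S ∨ R) ∧ S)
    = ¬R ∧ P ∨ ¬(S ∧ S)
    = ¬R ∧ P ∨ ¬S
Both reduce to ¬R ∧ P ∨ ¬S, so they are equivalent.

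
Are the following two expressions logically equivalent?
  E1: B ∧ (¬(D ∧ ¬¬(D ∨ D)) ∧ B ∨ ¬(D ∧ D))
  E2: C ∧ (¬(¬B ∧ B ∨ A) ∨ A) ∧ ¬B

No

E1: B ∧ (¬(D ∧ ¬¬(D ∨ D)) ∧ B ∨ ¬(D ∧ D))
    = B ∧ (¬(D ∧ (D ∨ D)) ∧ B ∨ ¬(D ∧ D))   (double negation)
    = B ∧ (¬(D ∧ D) ∧ B ∨ ¬(D ∧ D))   (idempotence)
    = B ∧ ¬(D ∧ D)   (absorption)
    = B ∧ ¬D   (idempotence)
E2: C ∧ (¬(¬B ∧ B ∨ A) ∨ A) ∧ ¬B
    = C ∧ (¬A ∨ A) ∧ ¬B   (complement / identity)
    = C ∧ ¬B   (complement / identity)
These differ: at A=1, B=1, C=1, D=0, E1 = 1 but E2 = 0.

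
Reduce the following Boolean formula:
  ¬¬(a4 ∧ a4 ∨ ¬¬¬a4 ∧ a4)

a4

¬¬(a4 ∧ a4 ∨ ¬¬¬a4 ∧ a4)
= ¬¬(a4 ∧ a4 ∨ ¬a4 ∧ a4)
= ¬¬a4
= a4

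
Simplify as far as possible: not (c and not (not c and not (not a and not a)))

not c

not (c and not (not c and not (not a and not a)))
= not (c and (c or not a and not a))
= not (c and (c or not a))
= not c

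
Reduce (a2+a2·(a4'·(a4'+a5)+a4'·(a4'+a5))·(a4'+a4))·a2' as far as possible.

0

(a2+a2·(a4'·(a4'+a5)+a4'·(a4'+a5))·(a4'+a4))·a2'
= (a2+a2·a4'·(a4'+a5)·(a4'+a4))·a2'   (idempotence)
= (a2+a2·a4'·(a4'+a5))·a2'   (complement / identity)
= (a2+a2·a4')·a2'   (absorption)
= a2·a2'   (absorption)
= 0   (complement)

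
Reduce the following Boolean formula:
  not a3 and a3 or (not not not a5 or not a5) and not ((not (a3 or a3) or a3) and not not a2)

not a5 and not a2

not a3 and a3 or (not not not a5 or not a5) and not ((not (a3 or a3) or a3) and not not a2)
= (not not not a5 or not a5) and not ((not (a3 or a3) or a3) and not not a2)   (complement / identity)
= (not a5 or not a5) and not ((not (a3 or a3) or a3) and not not a2)   (double negation)
= (not a5 or not a5) and not ((not a3 or a3) and not not a2)   (idempotence)
= (not a5 or not a5) and not not not a2   (complement / identity)
= not a5 and not not not a2   (idempotence)
= not a5 and not a2   (double negation)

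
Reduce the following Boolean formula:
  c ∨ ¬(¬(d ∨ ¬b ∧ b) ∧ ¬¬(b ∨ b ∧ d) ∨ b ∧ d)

c ∨ ¬(¬(d ∨ ¬b ∧ b) ∧ ¬¬(b ∨ b ∧ d) ∨ b ∧ d)
= c ∨ ¬(¬(d ∨ ¬b ∧ b) ∧ ¬¬b ∨ b ∧ d)   [absorption]
= c ∨ ¬(¬(d ∨ ¬b ∧ b) ∧ b ∨ b ∧ d)   [double negation]
= c ∨ ¬(¬d ∧ b ∨ b ∧ d)   [complement / identity]
= c ∨ ¬b   [distribution]

c ∨ ¬b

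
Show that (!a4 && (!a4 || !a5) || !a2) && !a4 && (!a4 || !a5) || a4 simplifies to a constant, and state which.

(!a4 && (!a4 || !a5) || !a2) && !a4 && (!a4 || !a5) || a4
= !a4 && (!a4 || !a5) || a4   — absorption
= !a4 || a4   — absorption
= true   — complement

true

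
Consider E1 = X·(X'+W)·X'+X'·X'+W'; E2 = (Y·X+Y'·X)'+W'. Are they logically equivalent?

E1: X·(X'+W)·X'+X'·X'+W'
    = X·X'+X'·X'+W'   (absorption)
    = X'+W'   (distribution)
E2: (Y·X+Y'·X)'+W'
    = X'+W'   (distribution)
Both reduce to X'+W', so they are equivalent.

Yes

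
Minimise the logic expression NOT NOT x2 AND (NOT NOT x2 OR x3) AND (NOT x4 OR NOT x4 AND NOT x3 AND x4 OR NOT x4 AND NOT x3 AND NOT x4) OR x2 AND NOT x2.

NOT NOT x2 AND (NOT NOT x2 OR x3) AND (NOT x4 OR NOT x4 AND NOT x3 AND x4 OR NOT x4 AND NOT x3 AND NOT x4) OR x2 AND NOT x2
= NOT NOT x2 AND (NOT NOT x2 OR x3) AND (NOT x4 OR NOT x4 AND NOT x3) OR x2 AND NOT x2   — distribution
= NOT NOT x2 AND (NOT x4 OR NOT x4 AND NOT x3) OR x2 AND NOT x2   — absorption
= NOT NOT x2 AND NOT x4 OR x2 AND NOT x2   — absorption
= x2 AND NOT x4 OR x2 AND NOT x2   — double negation
= x2 AND NOT x4   — complement / identity

x2 AND NOT x4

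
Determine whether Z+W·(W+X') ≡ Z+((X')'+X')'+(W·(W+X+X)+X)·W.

Yes

E1: Z+W·(W+X')
    = Z+W   (absorption)
E2: Z+((X')'+X')'+(W·(W+X+X)+X)·W
    = Z+((X')'+X')'+(W·(W+X)+X)·W   (idempotence)
    = Z+X'·X+(W·(W+X)+X)·W   (De Morgan)
    = Z+X'·X+(W+X)·W   (absorption)
    = Z+(W+X)·W   (complement / identity)
    = Z+W   (absorption)
Both reduce to Z+W, so they are equivalent.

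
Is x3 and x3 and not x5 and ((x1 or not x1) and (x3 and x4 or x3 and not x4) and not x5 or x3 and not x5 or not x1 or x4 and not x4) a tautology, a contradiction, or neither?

neither

x3 and x3 and not x5 and ((x1 or not x1) and (x3 and x4 or x3 and not x4) and not x5 or x3 and not x5 or not x1 or x4 and not x4)
= x3 and x3 and not x5 and ((x1 or not x1) and x3 and not x5 or x3 and not x5 or not x1 or x4 and not x4)   — distribution
= x3 and x3 and not x5 and ((x1 or not x1) and x3 and not x5 or x3 and not x5 or not x1)   — complement / identity
= x3 and x3 and not x5 and (x3 and not x5 or x3 and not x5 or not x1)   — complement / identity
= x3 and x3 and not x5 and (x3 and not x5 or not x1)   — idempotence
= x3 and not x5 and (x3 and not x5 or not x1)   — idempotence
= x3 and not x5   — absorption
This depends on x3, x5, so it is not a constant.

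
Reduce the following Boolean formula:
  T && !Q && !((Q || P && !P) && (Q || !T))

T && !Q

T && !Q && !((Q || P && !P) && (Q || !T))
= T && !Q && !(Q && (Q || !T))
= T && !Q && !Q
= T && !Q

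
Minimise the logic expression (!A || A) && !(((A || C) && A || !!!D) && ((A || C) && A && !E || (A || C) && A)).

(!A || A) && !(((A || C) && A || !!!D) && ((A || C) && A && !E || (A || C) && A))
= !(((A || C) && A || !!!D) && ((A || C) && A && !E || (A || C) && A))   [complement / identity]
= !(((A || C) && A || !!!D) && (A || C) && A)   [absorption]
= !(((A || C) && A || !D) && (A || C) && A)   [double negation]
= !((A || C) && A)   [absorption]
= !A   [absorption]

!A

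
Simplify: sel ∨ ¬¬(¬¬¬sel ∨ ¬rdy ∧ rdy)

True

sel ∨ ¬¬(¬¬¬sel ∨ ¬rdy ∧ rdy)
= sel ∨ ¬¬¬¬¬sel   (complement / identity)
= sel ∨ ¬¬¬sel   (double negation)
= sel ∨ ¬sel   (double negation)
= True   (complement)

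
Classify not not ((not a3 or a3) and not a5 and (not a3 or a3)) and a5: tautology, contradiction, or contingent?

not not ((not a3 or a3) and not a5 and (not a3 or a3)) and a5
= not not (not a5 and (not a3 or a3)) and a5   (complement / identity)
= not not not a5 and a5   (complement / identity)
= not a5 and a5   (double negation)
= False   (complement)

contradiction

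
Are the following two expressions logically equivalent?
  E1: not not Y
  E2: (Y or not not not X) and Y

Yes

E1: not not Y
    = Y   — double negation
E2: (Y or not not not X) and Y
    = (Y or not X) and Y   — double negation
    = Y   — absorption
Both reduce to Y, so they are equivalent.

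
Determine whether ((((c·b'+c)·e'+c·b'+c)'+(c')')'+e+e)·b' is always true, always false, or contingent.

((((c·b'+c)·e'+c·b'+c)'+(c')')'+e+e)·b'
= (((c·b'+c)'+(c')')'+e+e)·b'   — absorption
= ((c'+(c')')'+e+e)·b'   — absorption
= (c·c'+e+e)·b'   — De Morgan
= (e+e)·b'   — complement / identity
= e·b'   — idempotence
This depends on b, e, so it is not a constant.

contingent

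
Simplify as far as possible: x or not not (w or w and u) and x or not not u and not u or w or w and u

x or not not (w or w and u) and x or not not u and not u or w or w and u
= x or (w or w and u) and x or not not u and not u or w or w and u   [double negation]
= x or (w or w and u) and x or u and not u or w or w and u   [double negation]
= x or (w or w and u) and x or w or w and u   [complement / identity]
= x or w or w and u   [absorption]
= x or w   [absorption]

x or w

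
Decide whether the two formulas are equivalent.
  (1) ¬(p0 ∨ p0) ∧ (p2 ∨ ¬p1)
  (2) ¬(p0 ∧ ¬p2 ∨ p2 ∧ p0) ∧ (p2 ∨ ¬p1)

E1: ¬(p0 ∨ p0) ∧ (p2 ∨ ¬p1)
    = ¬p0 ∧ (p2 ∨ ¬p1)   (idempotence)
E2: ¬(p0 ∧ ¬p2 ∨ p2 ∧ p0) ∧ (p2 ∨ ¬p1)
    = ¬p0 ∧ (p2 ∨ ¬p1)   (distribution)
Both reduce to ¬p0 ∧ (p2 ∨ ¬p1), so they are equivalent.

Yes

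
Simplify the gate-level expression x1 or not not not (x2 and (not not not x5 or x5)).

x1 or not x2

x1 or not not not (x2 and (not not not x5 or x5))
= x1 or not not not (x2 and (not x5 or x5))
= x1 or not not not x2
= x1 or not x2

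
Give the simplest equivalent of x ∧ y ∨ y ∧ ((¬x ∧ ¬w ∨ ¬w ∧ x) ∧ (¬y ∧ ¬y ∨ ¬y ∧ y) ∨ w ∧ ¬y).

x ∧ y ∨ y ∧ ((¬x ∧ ¬w ∨ ¬w ∧ x) ∧ (¬y ∧ ¬y ∨ ¬y ∧ y) ∨ w ∧ ¬y)
= x ∧ y ∨ y ∧ (¬w ∧ (¬y ∧ ¬y ∨ ¬y ∧ y) ∨ w ∧ ¬y)   [distribution]
= x ∧ y ∨ y ∧ (¬w ∧ ¬y ∨ w ∧ ¬y)   [distribution]
= x ∧ y ∨ y ∧ ¬y   [distribution]
= x ∧ y   [complement / identity]

x ∧ y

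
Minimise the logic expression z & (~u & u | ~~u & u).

z & (~u & u | ~~u & u)
= z & (~u & u | u & u)   — double negation
= z & u   — distribution

z & u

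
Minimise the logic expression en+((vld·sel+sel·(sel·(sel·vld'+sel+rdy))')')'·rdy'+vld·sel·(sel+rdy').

en+vld·sel

en+((vld·sel+sel·(sel·(sel·vld'+sel+rdy))')')'·rdy'+vld·sel·(sel+rdy')
= en+(vld·sel+sel·(sel·(sel·vld'+sel+rdy))')·rdy'+vld·sel·(sel+rdy')   (double negation)
= en+(vld·sel+sel·(sel·(sel+rdy))')·rdy'+vld·sel·(sel+rdy')   (absorption)
= en+(vld·sel+sel·sel')·rdy'+vld·sel·(sel+rdy')   (absorption)
= en+(vld·sel+sel·sel')·rdy'+vld·sel   (absorption)
= en+vld·sel·rdy'+vld·sel   (complement / identity)
= en+vld·sel   (absorption)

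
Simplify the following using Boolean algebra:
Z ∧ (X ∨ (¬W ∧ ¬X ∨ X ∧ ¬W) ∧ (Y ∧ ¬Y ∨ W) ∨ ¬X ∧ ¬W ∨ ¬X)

Z ∧ (X ∨ (¬W ∧ ¬X ∨ X ∧ ¬W) ∧ (Y ∧ ¬Y ∨ W) ∨ ¬X ∧ ¬W ∨ ¬X)
= Z ∧ (X ∨ ¬W ∧ (Y ∧ ¬Y ∨ W) ∨ ¬X ∧ ¬W ∨ ¬X)   (distribution)
= Z ∧ (X ∨ ¬W ∧ W ∨ ¬X ∧ ¬W ∨ ¬X)   (complement / identity)
= Z ∧ (X ∨ ¬X ∧ ¬W ∨ ¬X)   (complement / identity)
= Z ∧ (X ∨ ¬X)   (absorption)
= Z   (complement / identity)

Z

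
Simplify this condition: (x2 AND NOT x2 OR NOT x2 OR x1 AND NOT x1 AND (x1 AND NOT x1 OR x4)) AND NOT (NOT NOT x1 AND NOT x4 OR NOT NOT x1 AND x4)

(x2 AND NOT x2 OR NOT x2 OR x1 AND NOT x1 AND (x1 AND NOT x1 OR x4)) AND NOT (NOT NOT x1 AND NOT x4 OR NOT NOT x1 AND x4)
= (x2 AND NOT x2 OR NOT x2 OR x1 AND NOT x1 AND (x1 AND NOT x1 OR x4)) AND NOT NOT NOT x1   — distribution
= (x2 AND NOT x2 OR NOT x2 OR x1 AND NOT x1) AND NOT NOT NOT x1   — absorption
= (x2 AND NOT x2 OR NOT x2) AND NOT NOT NOT x1   — complement / identity
= NOT x2 AND NOT NOT NOT x1   — complement / identity
= NOT x2 AND NOT x1   — double negation

NOT x2 AND NOT x1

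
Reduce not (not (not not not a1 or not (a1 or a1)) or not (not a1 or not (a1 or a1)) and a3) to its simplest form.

not a1

not (not (not not not a1 or not (a1 or a1)) or not (not a1 or not (a1 or a1)) and a3)
= not (not (not a1 or not (a1 or a1)) or not (not a1 or not (a1 or a1)) and a3)   — double negation
= not not (not a1 or not (a1 or a1))   — absorption
= not a1 or not (a1 or a1)   — double negation
= not a1 or not a1   — idempotence
= not a1   — idempotence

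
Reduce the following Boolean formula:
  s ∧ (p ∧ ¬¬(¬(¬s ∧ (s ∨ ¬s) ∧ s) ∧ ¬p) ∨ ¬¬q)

s ∧ q

s ∧ (p ∧ ¬¬(¬(¬s ∧ (s ∨ ¬s) ∧ s) ∧ ¬p) ∨ ¬¬q)
= s ∧ (p ∧ ¬¬(¬(¬s ∧ s) ∧ ¬p) ∨ ¬¬q)   (complement / identity)
= s ∧ (p ∧ ¬(¬s ∧ s ∨ p) ∨ ¬¬q)   (De Morgan)
= s ∧ (p ∧ ¬p ∨ ¬¬q)   (complement / identity)
= s ∧ ¬¬q   (complement / identity)
= s ∧ q   (double negation)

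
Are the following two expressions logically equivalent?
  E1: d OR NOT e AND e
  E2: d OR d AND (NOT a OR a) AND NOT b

Yes

E1: d OR NOT e AND e
    = d
E2: d OR d AND (NOT a OR a) AND NOT b
    = d OR d AND NOT b
    = d
Both reduce to d, so they are equivalent.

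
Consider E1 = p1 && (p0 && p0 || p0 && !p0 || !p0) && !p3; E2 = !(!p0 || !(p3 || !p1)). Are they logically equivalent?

No

E1: p1 && (p0 && p0 || p0 && !p0 || !p0) && !p3
    = p1 && (p0 || !p0) && !p3
    = p1 && !p3
E2: !(!p0 || !(p3 || !p1))
    = p0 && (p3 || !p1)
These differ: at p0=1, p1=0, p3=1, E1 = 0 but E2 = 1.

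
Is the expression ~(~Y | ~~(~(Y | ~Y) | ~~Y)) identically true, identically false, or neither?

~(~Y | ~~(~(Y | ~Y) | ~~Y))
= ~(~Y | ~((Y | ~Y) & ~Y))
= Y & (Y | ~Y) & ~Y
= Y & ~Y
= 0

identically false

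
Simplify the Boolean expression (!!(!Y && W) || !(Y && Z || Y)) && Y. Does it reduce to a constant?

(!!(!Y && W) || !(Y && Z || Y)) && Y
= (!Y && W || !(Y && Z || Y)) && Y
= (!Y && W || !Y) && Y
= !Y && Y
= false

false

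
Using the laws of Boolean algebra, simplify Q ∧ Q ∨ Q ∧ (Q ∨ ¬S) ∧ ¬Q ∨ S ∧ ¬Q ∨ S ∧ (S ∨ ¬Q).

Q ∨ S

Q ∧ Q ∨ Q ∧ (Q ∨ ¬S) ∧ ¬Q ∨ S ∧ ¬Q ∨ S ∧ (S ∨ ¬Q)
= Q ∧ Q ∨ Q ∧ (Q ∨ ¬S) ∧ ¬Q ∨ S ∧ ¬Q ∨ S
= Q ∧ Q ∨ Q ∧ ¬Q ∨ S ∧ ¬Q ∨ S
= Q ∧ Q ∨ Q ∧ ¬Q ∨ S
= Q ∨ S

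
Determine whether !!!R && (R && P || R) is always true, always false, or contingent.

always false

!!!R && (R && P || R)
= !R && (R && P || R)   (double negation)
= !R && R   (absorption)
= false   (complement)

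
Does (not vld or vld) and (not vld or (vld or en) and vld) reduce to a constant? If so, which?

(not vld or vld) and (not vld or (vld or en) and vld)
= (not vld or vld) and (not vld or vld)   — absorption
= not vld or vld   — complement / identity
= True   — complement

yes, True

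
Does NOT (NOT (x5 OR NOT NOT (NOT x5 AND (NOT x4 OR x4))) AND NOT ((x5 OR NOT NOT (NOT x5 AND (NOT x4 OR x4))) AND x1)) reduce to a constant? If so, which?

yes, True

NOT (NOT (x5 OR NOT NOT (NOT x5 AND (NOT x4 OR x4))) AND NOT ((x5 OR NOT NOT (NOT x5 AND (NOT x4 OR x4))) AND x1))
= x5 OR NOT NOT (NOT x5 AND (NOT x4 OR x4)) OR (x5 OR NOT NOT (NOT x5 AND (NOT x4 OR x4))) AND x1
= x5 OR NOT NOT (NOT x5 AND (NOT x4 OR x4))
= x5 OR NOT x5 AND (NOT x4 OR x4)
= x5 OR NOT x5
= TRUE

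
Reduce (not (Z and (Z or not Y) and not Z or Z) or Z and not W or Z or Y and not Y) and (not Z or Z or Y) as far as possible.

(not (Z and (Z or not Y) and not Z or Z) or Z and not W or Z or Y and not Y) and (not Z or Z or Y)
= (not (Z and (Z or not Y) and not Z or Z) or Z or Y and not Y) and (not Z or Z or Y)
= (not (Z and not Z or Z) or Z or Y and not Y) and (not Z or Z or Y)
= (not (Z and not Z or Z) or Z) and (not Z or Z or Y)
= (not Z or Z) and (not Z or Z or Y)
= not Z or Z
= True

True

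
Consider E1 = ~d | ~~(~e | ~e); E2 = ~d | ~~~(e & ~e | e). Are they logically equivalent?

Yes

E1: ~d | ~~(~e | ~e)
    = ~d | ~e | ~e   [double negation]
    = ~d | ~e   [idempotence]
E2: ~d | ~~~(e & ~e | e)
    = ~d | ~~~e   [complement / identity]
    = ~d | ~e   [double negation]
Both reduce to ~d | ~e, so they are equivalent.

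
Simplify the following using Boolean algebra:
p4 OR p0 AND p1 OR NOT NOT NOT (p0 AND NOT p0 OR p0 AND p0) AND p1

p4 OR p1

p4 OR p0 AND p1 OR NOT NOT NOT (p0 AND NOT p0 OR p0 AND p0) AND p1
= p4 OR p0 AND p1 OR NOT (p0 AND NOT p0 OR p0 AND p0) AND p1   — double negation
= p4 OR p0 AND p1 OR NOT p0 AND p1   — distribution
= p4 OR p1   — distribution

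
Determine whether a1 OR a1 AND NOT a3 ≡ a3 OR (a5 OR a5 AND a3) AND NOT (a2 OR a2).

No

E1: a1 OR a1 AND NOT a3
    = a1   — absorption
E2: a3 OR (a5 OR a5 AND a3) AND NOT (a2 OR a2)
    = a3 OR a5 AND NOT (a2 OR a2)   — absorption
    = a3 OR a5 AND NOT a2   — idempotence
These differ: at a1=0, a2=1, a3=1, a5=0, E1 = 0 but E2 = 1.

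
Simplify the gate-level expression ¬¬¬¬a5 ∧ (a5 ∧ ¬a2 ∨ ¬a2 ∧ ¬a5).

¬¬¬¬a5 ∧ (a5 ∧ ¬a2 ∨ ¬a2 ∧ ¬a5)
= ¬¬a5 ∧ (a5 ∧ ¬a2 ∨ ¬a2 ∧ ¬a5)   (double negation)
= a5 ∧ (a5 ∧ ¬a2 ∨ ¬a2 ∧ ¬a5)   (double negation)
= a5 ∧ ¬a2   (distribution)

a5 ∧ ¬a2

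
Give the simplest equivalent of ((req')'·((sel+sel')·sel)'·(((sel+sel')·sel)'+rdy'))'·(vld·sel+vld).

(req'+sel)·vld

((req')'·((sel+sel')·sel)'·(((sel+sel')·sel)'+rdy'))'·(vld·sel+vld)
= ((req')'·((sel+sel')·sel)')'·(vld·sel+vld)   (absorption)
= ((req')'·((sel+sel')·sel)')'·vld   (absorption)
= ((req')'·sel')'·vld   (complement / identity)
= (req'+sel)·vld   (De Morgan)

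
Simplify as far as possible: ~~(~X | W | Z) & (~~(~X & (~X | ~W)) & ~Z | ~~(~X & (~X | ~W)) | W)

~~(~X | W | Z) & (~~(~X & (~X | ~W)) & ~Z | ~~(~X & (~X | ~W)) | W)
= ~~(~X | W | Z) & (~~(~X & (~X | ~W)) | W)   [absorption]
= (~X | W | Z) & (~~(~X & (~X | ~W)) | W)   [double negation]
= (~X | W | Z) & (~~~X | W)   [absorption]
= (~X | W | Z) & (~X | W)   [double negation]
= ~X | W   [absorption]

~X | W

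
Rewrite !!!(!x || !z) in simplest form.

!!!(!x || !z)
= !(!x || !z)   — double negation
= x && z   — De Morgan

x && z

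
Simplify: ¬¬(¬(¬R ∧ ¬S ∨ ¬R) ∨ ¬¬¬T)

R ∨ ¬T

¬¬(¬(¬R ∧ ¬S ∨ ¬R) ∨ ¬¬¬T)
= ¬((¬R ∧ ¬S ∨ ¬R) ∧ ¬¬T)   (De Morgan)
= ¬(¬R ∧ ¬¬T)   (absorption)
= R ∨ ¬T   (De Morgan)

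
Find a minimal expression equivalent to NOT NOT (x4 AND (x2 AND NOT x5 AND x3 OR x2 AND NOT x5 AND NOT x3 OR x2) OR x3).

x4 AND x2 OR x3

NOT NOT (x4 AND (x2 AND NOT x5 AND x3 OR x2 AND NOT x5 AND NOT x3 OR x2) OR x3)
= x4 AND (x2 AND NOT x5 AND x3 OR x2 AND NOT x5 AND NOT x3 OR x2) OR x3   — double negation
= x4 AND (x2 AND NOT x5 OR x2) OR x3   — distribution
= x4 AND x2 OR x3   — absorption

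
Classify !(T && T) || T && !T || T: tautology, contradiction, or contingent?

tautology

!(T && T) || T && !T || T
= !T || T && !T || T   (idempotence)
= !T || T   (complement / identity)
= true   (complement)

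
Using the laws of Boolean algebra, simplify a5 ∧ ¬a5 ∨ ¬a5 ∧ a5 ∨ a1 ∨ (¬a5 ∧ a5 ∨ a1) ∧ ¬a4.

a1

a5 ∧ ¬a5 ∨ ¬a5 ∧ a5 ∨ a1 ∨ (¬a5 ∧ a5 ∨ a1) ∧ ¬a4
= ¬a5 ∧ a5 ∨ a1 ∨ (¬a5 ∧ a5 ∨ a1) ∧ ¬a4   — complement / identity
= ¬a5 ∧ a5 ∨ a1   — absorption
= a1   — complement / identity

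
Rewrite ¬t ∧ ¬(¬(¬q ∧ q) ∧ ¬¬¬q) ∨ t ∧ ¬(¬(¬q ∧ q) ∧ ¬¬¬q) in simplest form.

¬t ∧ ¬(¬(¬q ∧ q) ∧ ¬¬¬q) ∨ t ∧ ¬(¬(¬q ∧ q) ∧ ¬¬¬q)
= ¬(¬(¬q ∧ q) ∧ ¬¬¬q)   (distribution)
= ¬q ∧ q ∨ ¬¬q   (De Morgan)
= ¬¬q   (complement / identity)
= q   (double negation)

q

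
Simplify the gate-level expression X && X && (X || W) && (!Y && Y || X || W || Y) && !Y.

X && !Y

X && X && (X || W) && (!Y && Y || X || W || Y) && !Y
= X && X && (X || W) && (X || W || Y) && !Y   — complement / identity
= X && X && (X || W) && !Y   — absorption
= X && X && !Y   — absorption
= X && !Y   — idempotence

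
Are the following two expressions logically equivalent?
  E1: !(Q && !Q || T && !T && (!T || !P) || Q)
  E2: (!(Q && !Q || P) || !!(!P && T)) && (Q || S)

No

E1: !(Q && !Q || T && !T && (!T || !P) || Q)
    = !(T && !T && (!T || !P) || Q)   — complement / identity
    = !(T && !T || Q)   — absorption
    = !Q   — complement / identity
E2: (!(Q && !Q || P) || !!(!P && T)) && (Q || S)
    = (!(Q && !Q || P) || !P && T) && (Q || S)   — double negation
    = (!P || !P && T) && (Q || S)   — complement / identity
    = !P && (Q || S)   — absorption
These differ: at P=0, Q=1, S=0, T=0, E1 = 0 but E2 = 1.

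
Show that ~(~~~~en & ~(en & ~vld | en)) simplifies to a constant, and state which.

~(~~~~en & ~(en & ~vld | en))
= ~(~~~~en & ~en)   — absorption
= ~(~~en & ~en)   — double negation
= ~en | en   — De Morgan
= 1   — complement

1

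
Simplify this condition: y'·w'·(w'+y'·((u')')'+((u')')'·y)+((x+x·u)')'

y'·w'·(w'+y'·((u')')'+((u')')'·y)+((x+x·u)')'
= y'·w'·(w'+((u')')')+((x+x·u)')'   (distribution)
= y'·w'·(w'+((u')')')+(x')'   (absorption)
= y'·w'·(w'+u')+(x')'   (double negation)
= y'·w'+(x')'   (absorption)
= y'·w'+x   (double negation)

y'·w'+x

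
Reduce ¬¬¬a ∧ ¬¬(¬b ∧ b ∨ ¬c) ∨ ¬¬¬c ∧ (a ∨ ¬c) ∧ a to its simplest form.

¬¬¬a ∧ ¬¬(¬b ∧ b ∨ ¬c) ∨ ¬¬¬c ∧ (a ∨ ¬c) ∧ a
= ¬¬¬a ∧ ¬¬¬c ∨ ¬¬¬c ∧ (a ∨ ¬c) ∧ a   (complement / identity)
= ¬¬¬a ∧ ¬¬¬c ∨ ¬¬¬c ∧ a   (absorption)
= ¬a ∧ ¬¬¬c ∨ ¬¬¬c ∧ a   (double negation)
= ¬¬¬c   (distribution)
= ¬c   (double negation)

¬c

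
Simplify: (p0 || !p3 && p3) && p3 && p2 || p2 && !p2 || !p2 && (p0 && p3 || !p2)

p0 && p3 || !p2

(p0 || !p3 && p3) && p3 && p2 || p2 && !p2 || !p2 && (p0 && p3 || !p2)
= p0 && p3 && p2 || p2 && !p2 || !p2 && (p0 && p3 || !p2)   [complement / identity]
= p2 && (p0 && p3 || !p2) || !p2 && (p0 && p3 || !p2)   [distribution]
= p0 && p3 || !p2   [distribution]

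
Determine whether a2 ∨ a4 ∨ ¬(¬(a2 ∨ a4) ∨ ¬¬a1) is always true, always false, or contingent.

a2 ∨ a4 ∨ ¬(¬(a2 ∨ a4) ∨ ¬¬a1)
= a2 ∨ a4 ∨ (a2 ∨ a4) ∧ ¬a1
= a2 ∨ a4
This depends on a2, a4, so it is not a constant.

contingent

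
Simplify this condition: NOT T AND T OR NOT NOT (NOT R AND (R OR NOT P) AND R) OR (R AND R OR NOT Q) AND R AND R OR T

NOT T AND T OR NOT NOT (NOT R AND (R OR NOT P) AND R) OR (R AND R OR NOT Q) AND R AND R OR T
= NOT T AND T OR NOT NOT (NOT R AND (R OR NOT P) AND R) OR R AND R OR T   — absorption
= NOT NOT (NOT R AND (R OR NOT P) AND R) OR R AND R OR T   — complement / identity
= NOT R AND (R OR NOT P) AND R OR R AND R OR T   — double negation
= NOT R AND R OR R AND R OR T   — absorption
= R OR T   — distribution

R OR T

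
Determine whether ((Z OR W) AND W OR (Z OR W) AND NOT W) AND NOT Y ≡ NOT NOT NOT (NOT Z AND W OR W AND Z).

No

E1: ((Z OR W) AND W OR (Z OR W) AND NOT W) AND NOT Y
    = (Z OR W) AND NOT Y   (distribution)
E2: NOT NOT NOT (NOT Z AND W OR W AND Z)
    = NOT NOT NOT W   (distribution)
    = NOT W   (double negation)
These differ: at W=0, Y=1, Z=0, E1 = 0 but E2 = 1.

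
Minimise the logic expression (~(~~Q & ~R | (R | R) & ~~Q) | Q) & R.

(~(~~Q & ~R | (R | R) & ~~Q) | Q) & R
= (~(~~Q & ~R | (R | R) & Q) | Q) & R   (double negation)
= (~(Q & ~R | (R | R) & Q) | Q) & R   (double negation)
= (~(Q & ~R | R & Q) | Q) & R   (idempotence)
= (~Q | Q) & R   (distribution)
= R   (complement / identity)

R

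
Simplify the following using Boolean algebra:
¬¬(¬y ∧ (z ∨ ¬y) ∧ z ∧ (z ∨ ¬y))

¬¬(¬y ∧ (z ∨ ¬y) ∧ z ∧ (z ∨ ¬y))
= ¬¬(¬y ∧ (z ∨ ¬y) ∧ z)   [absorption]
= ¬y ∧ (z ∨ ¬y) ∧ z   [double negation]
= ¬y ∧ z   [absorption]

¬y ∧ z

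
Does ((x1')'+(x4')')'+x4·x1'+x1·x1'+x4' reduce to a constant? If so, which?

no

((x1')'+(x4')')'+x4·x1'+x1·x1'+x4'
= x1'·x4'+x4·x1'+x1·x1'+x4'   — De Morgan
= x1'+x1·x1'+x4'   — distribution
= x1'+x4'   — complement / identity
This depends on x1, x4, so it is not a constant.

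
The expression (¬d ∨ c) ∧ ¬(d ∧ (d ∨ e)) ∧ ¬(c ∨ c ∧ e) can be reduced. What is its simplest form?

(¬d ∨ c) ∧ ¬(d ∧ (d ∨ e)) ∧ ¬(c ∨ c ∧ e)
= (¬d ∨ c) ∧ ¬d ∧ ¬(c ∨ c ∧ e)   [absorption]
= ¬d ∧ ¬(c ∨ c ∧ e)   [absorption]
= ¬d ∧ ¬c   [absorption]

¬d ∧ ¬c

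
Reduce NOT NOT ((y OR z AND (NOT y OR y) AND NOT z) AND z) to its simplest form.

NOT NOT ((y OR z AND (NOT y OR y) AND NOT z) AND z)
= (y OR z AND (NOT y OR y) AND NOT z) AND z   — double negation
= (y OR z AND NOT z) AND z   — complement / identity
= y AND z   — complement / identity

y AND z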